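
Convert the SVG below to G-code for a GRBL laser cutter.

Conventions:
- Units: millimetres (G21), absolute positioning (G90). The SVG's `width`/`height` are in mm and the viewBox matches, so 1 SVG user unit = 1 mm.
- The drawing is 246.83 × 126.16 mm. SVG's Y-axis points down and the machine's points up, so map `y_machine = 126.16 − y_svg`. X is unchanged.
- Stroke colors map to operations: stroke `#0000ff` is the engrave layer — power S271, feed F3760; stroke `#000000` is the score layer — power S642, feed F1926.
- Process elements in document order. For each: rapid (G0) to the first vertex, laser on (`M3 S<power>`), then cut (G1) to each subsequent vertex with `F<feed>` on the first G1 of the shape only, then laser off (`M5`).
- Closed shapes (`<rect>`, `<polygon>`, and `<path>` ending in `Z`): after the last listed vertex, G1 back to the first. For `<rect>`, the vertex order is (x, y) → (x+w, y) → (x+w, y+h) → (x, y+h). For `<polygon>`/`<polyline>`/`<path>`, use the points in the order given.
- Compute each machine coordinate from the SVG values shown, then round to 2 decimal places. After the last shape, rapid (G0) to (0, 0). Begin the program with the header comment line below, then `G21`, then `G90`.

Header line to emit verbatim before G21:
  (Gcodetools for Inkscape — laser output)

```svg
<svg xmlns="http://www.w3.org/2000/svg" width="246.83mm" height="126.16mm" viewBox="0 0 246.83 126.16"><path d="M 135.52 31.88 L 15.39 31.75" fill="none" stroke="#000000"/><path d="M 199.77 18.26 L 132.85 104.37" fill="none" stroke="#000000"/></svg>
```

(Gcodetools for Inkscape — laser output)
G21
G90
G0 X135.52 Y94.28
M3 S642
G1 X15.39 Y94.41 F1926
M5
G0 X199.77 Y107.90
M3 S642
G1 X132.85 Y21.79 F1926
M5
G0 X0.00 Y0.00

Since the viewBox matches the mm dimensions, user units are millimetres directly. The only transform is the Y-flip y_m = 126.16 − y_svg.

Shape 1 is a line segment drawn with `<path>`. Its stroke #000000 means score at S642, F1926. After flipping Y the toolpath is (135.52,94.28) → (15.39,94.41).

Shape 2 is a line segment drawn with `<path>`. Its stroke #000000 means score at S642, F1926. After flipping Y the toolpath is (199.77,107.90) → (132.85,21.79).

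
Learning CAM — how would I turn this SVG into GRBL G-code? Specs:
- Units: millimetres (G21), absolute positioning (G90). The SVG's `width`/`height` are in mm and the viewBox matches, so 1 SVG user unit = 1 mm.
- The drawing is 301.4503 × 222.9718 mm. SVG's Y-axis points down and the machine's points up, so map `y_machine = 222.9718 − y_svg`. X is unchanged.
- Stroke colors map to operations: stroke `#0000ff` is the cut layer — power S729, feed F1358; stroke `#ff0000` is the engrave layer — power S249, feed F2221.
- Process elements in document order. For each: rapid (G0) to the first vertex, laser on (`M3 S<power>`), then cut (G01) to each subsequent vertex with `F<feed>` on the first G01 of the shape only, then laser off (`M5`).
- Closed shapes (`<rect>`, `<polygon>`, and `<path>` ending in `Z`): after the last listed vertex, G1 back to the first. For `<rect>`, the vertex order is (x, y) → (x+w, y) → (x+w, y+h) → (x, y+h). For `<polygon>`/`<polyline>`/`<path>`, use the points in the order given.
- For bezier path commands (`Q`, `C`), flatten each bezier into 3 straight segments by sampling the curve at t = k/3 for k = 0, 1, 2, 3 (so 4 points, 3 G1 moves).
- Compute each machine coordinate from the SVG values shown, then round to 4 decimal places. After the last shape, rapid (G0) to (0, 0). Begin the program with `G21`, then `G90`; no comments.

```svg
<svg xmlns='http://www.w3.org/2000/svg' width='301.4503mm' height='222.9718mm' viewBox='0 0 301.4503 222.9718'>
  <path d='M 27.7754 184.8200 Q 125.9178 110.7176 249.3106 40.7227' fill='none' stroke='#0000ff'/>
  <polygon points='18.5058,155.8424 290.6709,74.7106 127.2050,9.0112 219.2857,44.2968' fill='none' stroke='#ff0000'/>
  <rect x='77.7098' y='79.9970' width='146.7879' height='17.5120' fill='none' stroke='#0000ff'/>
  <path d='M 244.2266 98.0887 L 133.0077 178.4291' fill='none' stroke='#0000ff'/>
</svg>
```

1 u = 1 mm; y_m = 222.9718 − y.

[1] `<path>` quadratic bezier, #0000ff→cut S729 F1358: (27.7754,38.1518) → (96.0093,87.0970) → (169.8543,135.1294) → (249.3106,182.2491)

[2] `<polygon>` closed polygon, #ff0000→engrave S249 F2221: (18.5058,67.1294) → (290.6709,148.2612) → (127.2050,213.9606) → (219.2857,178.6750) → (18.5058,67.1294) (closed)

[3] `<rect>` rectangle, #0000ff→cut S729 F1358: (77.7098,142.9748) → (224.4977,142.9748) → (224.4977,125.4628) → (77.7098,125.4628) → (77.7098,142.9748) (closed)

[4] `<path>` line segment, #0000ff→cut S729 F1358: (244.2266,124.8831) → (133.0077,44.5427)

G21
G90
G0 X27.7754 Y38.1518
M3 S729
G01 X96.0093 Y87.0970 F1358
G01 X169.8543 Y135.1294
G01 X249.3106 Y182.2491
M5
G0 X18.5058 Y67.1294
M3 S249
G01 X290.6709 Y148.2612 F2221
G01 X127.2050 Y213.9606
G01 X219.2857 Y178.6750
G01 X18.5058 Y67.1294
M5
G0 X77.7098 Y142.9748
M3 S729
G01 X224.4977 Y142.9748 F1358
G01 X224.4977 Y125.4628
G01 X77.7098 Y125.4628
G01 X77.7098 Y142.9748
M5
G0 X244.2266 Y124.8831
M3 S729
G01 X133.0077 Y44.5427 F1358
M5
G0 X0.0000 Y0.0000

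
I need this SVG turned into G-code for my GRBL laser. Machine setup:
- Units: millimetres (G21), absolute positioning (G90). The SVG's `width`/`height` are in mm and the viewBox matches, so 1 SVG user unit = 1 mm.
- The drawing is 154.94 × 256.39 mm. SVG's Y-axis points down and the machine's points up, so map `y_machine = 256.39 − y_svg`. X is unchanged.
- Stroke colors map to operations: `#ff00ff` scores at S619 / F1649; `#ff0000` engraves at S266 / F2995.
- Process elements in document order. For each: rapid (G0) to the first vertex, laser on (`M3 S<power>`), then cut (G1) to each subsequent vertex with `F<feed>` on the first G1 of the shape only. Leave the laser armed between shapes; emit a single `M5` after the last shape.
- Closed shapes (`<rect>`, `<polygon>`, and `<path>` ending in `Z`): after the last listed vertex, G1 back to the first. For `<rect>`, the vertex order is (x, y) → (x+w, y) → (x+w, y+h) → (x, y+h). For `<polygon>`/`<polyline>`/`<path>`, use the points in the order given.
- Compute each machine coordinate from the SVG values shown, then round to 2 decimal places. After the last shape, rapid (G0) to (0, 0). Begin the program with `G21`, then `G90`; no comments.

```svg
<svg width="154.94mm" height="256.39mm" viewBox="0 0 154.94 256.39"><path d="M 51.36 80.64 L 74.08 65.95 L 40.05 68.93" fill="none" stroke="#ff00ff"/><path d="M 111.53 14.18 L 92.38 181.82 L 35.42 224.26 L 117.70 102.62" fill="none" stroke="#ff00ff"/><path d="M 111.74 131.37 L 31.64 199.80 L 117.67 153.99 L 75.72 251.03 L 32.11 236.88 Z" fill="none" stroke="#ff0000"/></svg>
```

viewBox `0 0 154.94 256.39` with mm width/height → 1 unit = 1 mm. Flip: y_m = 256.39 − y_svg.

**Shape 1** — `<path>` open polyline, stroke `#ff00ff` → score (S619, F1649). Machine vertices: (51.36,175.75) → (74.08,190.44) → (40.05,187.46). Open path.

**Shape 2** — `<path>` open polyline, stroke `#ff00ff` → score (S619, F1649). Machine vertices: (111.53,242.21) → (92.38,74.57) → (35.42,32.13) → (117.70,153.77). Open path.

**Shape 3** — `<path>` closed polygon, stroke `#ff0000` → engrave (S266, F2995). Machine vertices: (111.74,125.02) → (31.64,56.59) → (117.67,102.40) → (75.72,5.36) → (32.11,19.51) → (111.74,125.02). Closed: final G1 returns to the first vertex.

G21
G90
G0 X51.36 Y175.75
M3 S619
G1 X74.08 Y190.44 F1649
G1 X40.05 Y187.46
G0 X111.53 Y242.21
M3 S619
G1 X92.38 Y74.57 F1649
G1 X35.42 Y32.13
G1 X117.70 Y153.77
G0 X111.74 Y125.02
M3 S266
G1 X31.64 Y56.59 F2995
G1 X117.67 Y102.40
G1 X75.72 Y5.36
G1 X32.11 Y19.51
G1 X111.74 Y125.02
M5
G0 X0.00 Y0.00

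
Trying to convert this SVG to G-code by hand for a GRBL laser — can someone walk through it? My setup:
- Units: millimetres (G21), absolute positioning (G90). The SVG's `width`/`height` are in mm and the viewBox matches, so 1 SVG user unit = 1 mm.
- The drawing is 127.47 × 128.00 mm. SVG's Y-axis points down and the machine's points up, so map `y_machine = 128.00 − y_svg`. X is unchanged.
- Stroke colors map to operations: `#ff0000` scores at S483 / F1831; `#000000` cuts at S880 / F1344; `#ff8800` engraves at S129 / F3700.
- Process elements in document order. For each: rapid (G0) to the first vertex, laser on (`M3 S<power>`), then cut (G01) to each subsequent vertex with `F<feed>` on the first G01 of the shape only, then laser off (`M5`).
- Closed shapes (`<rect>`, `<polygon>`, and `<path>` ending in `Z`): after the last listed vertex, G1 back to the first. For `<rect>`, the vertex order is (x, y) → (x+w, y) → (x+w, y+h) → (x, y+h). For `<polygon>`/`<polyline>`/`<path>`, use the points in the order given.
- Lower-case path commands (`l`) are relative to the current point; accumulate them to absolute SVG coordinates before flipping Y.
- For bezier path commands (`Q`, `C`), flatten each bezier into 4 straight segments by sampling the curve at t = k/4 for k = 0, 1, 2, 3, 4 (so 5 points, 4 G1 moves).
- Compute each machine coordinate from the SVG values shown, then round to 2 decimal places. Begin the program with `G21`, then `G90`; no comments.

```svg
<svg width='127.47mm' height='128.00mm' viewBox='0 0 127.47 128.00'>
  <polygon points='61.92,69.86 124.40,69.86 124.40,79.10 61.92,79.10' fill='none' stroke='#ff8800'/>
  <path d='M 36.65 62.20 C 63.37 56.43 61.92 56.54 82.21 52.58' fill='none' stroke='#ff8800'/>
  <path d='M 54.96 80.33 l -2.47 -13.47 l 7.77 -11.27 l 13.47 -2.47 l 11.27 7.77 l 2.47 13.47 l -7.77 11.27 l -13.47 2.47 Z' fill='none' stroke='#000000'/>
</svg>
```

Since the viewBox matches the mm dimensions, user units are millimetres directly. The only transform is the Y-flip y_m = 128.00 − y_svg.

Shape 1 is a rectangle drawn with `<polygon>`. Its stroke #ff8800 means engrave at S129, F3700. After flipping Y the toolpath is (61.92,58.14) → (124.40,58.14) → (124.40,48.90) → (61.92,48.90) → (61.92,58.14), returning to the start.

Shape 2 is a cubic bezier drawn with `<path>`. Its stroke #ff8800 means engrave at S129, F3700. After flipping Y the toolpath is (36.65,65.80) → (52.19,69.18) → (61.84,71.29) → (70.29,73.06) → (82.21,75.42).

Shape 3 is a regular polygon drawn with `<path>`. Its stroke #000000 means cut at S880, F1344. After flipping Y the toolpath is (54.96,47.67) → (52.49,61.14) → (60.26,72.41) → (73.73,74.88) → (85.00,67.11) → (87.47,53.64) → (79.70,42.37) → (66.23,39.90) → (54.96,47.67), returning to the start.

G21
G90
G0 X61.92 Y58.14
M3 S129
G01 X124.40 Y58.14 F3700
G01 X124.40 Y48.90
G01 X61.92 Y48.90
G01 X61.92 Y58.14
M5
G0 X36.65 Y65.80
M3 S129
G01 X52.19 Y69.18 F3700
G01 X61.84 Y71.29
G01 X70.29 Y73.06
G01 X82.21 Y75.42
M5
G0 X54.96 Y47.67
M3 S880
G01 X52.49 Y61.14 F1344
G01 X60.26 Y72.41
G01 X73.73 Y74.88
G01 X85.00 Y67.11
G01 X87.47 Y53.64
G01 X79.70 Y42.37
G01 X66.23 Y39.90
G01 X54.96 Y47.67
M5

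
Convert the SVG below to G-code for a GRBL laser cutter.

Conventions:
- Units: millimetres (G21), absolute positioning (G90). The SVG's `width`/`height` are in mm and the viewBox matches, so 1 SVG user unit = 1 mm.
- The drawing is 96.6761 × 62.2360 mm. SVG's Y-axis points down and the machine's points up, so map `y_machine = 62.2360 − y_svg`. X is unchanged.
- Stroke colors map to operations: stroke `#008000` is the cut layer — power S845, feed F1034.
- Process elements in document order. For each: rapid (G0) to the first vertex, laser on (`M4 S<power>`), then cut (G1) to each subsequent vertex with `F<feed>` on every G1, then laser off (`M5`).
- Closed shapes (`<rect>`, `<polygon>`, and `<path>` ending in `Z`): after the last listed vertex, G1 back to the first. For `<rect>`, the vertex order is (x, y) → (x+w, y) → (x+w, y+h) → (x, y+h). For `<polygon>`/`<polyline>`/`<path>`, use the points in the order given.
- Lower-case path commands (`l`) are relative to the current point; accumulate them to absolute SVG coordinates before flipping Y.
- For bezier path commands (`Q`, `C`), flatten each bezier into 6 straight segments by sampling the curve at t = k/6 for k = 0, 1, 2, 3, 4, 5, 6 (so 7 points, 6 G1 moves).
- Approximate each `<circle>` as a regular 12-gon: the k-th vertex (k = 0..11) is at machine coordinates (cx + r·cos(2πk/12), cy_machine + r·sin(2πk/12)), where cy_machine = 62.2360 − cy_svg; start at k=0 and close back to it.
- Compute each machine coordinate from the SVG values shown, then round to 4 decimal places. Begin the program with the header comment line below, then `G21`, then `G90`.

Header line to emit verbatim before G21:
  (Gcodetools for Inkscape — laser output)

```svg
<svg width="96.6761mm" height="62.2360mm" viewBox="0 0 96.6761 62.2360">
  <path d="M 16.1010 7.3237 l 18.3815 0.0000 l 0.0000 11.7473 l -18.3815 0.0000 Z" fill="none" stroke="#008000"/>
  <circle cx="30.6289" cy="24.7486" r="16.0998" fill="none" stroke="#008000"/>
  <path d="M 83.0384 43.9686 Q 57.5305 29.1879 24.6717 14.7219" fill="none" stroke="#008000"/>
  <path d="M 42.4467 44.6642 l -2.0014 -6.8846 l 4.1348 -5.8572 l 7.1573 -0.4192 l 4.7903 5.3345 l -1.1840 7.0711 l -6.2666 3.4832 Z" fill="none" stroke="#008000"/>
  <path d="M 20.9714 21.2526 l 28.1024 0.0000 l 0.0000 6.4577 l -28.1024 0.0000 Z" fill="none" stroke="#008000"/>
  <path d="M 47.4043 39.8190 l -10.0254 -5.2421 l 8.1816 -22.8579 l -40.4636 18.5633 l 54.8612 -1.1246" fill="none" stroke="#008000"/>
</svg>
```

(Gcodetools for Inkscape — laser output)
G21
G90
G0 X16.1010 Y54.9123
M4 S845
G1 X34.4825 Y54.9123 F1034
G1 X34.4825 Y43.1650 F1034
G1 X16.1010 Y43.1650 F1034
G1 X16.1010 Y54.9123 F1034
M5
G0 X46.7287 Y37.4874
M4 S845
G1 X44.5717 Y45.5373 F1034
G1 X38.6788 Y51.4302 F1034
G1 X30.6289 Y53.5872 F1034
G1 X22.5790 Y51.4302 F1034
G1 X16.6861 Y45.5373 F1034
G1 X14.5291 Y37.4874 F1034
G1 X16.6861 Y29.4375 F1034
G1 X22.5790 Y23.5446 F1034
G1 X30.6289 Y21.3876 F1034
G1 X38.6788 Y23.5446 F1034
G1 X44.5717 Y29.4375 F1034
G1 X46.7287 Y37.4874 F1034
M5
G0 X83.0384 Y18.2674
M4 S845
G1 X74.3316 Y23.1856 F1034
G1 X65.2164 Y28.0862 F1034
G1 X55.6928 Y32.9694 F1034
G1 X45.7608 Y37.8351 F1034
G1 X35.4204 Y42.6834 F1034
G1 X24.6717 Y47.5141 F1034
M5
G0 X42.4467 Y17.5718
M4 S845
G1 X40.4453 Y24.4564 F1034
G1 X44.5801 Y30.3136 F1034
G1 X51.7374 Y30.7328 F1034
G1 X56.5277 Y25.3983 F1034
G1 X55.3437 Y18.3272 F1034
G1 X49.0771 Y14.8440 F1034
G1 X42.4467 Y17.5718 F1034
M5
G0 X20.9714 Y40.9834
M4 S845
G1 X49.0738 Y40.9834 F1034
G1 X49.0738 Y34.5257 F1034
G1 X20.9714 Y34.5257 F1034
G1 X20.9714 Y40.9834 F1034
M5
G0 X47.4043 Y22.4170
M4 S845
G1 X37.3789 Y27.6591 F1034
G1 X45.5605 Y50.5170 F1034
G1 X5.0969 Y31.9537 F1034
G1 X59.9581 Y33.0783 F1034
M5

viewBox `0 0 96.6761 62.2360` with mm width/height → 1 unit = 1 mm. Flip: y_m = 62.2360 − y_svg.

**Shape 1** — `<path>` rectangle, stroke `#008000` → cut (S845, F1034). Machine vertices: (16.1010,54.9123) → (34.4825,54.9123) → (34.4825,43.1650) → (16.1010,43.1650) → (16.1010,54.9123). Closed: final G1 returns to the first vertex.

**Shape 2** — `<circle>` circle, stroke `#008000` → cut (S845, F1034). Machine vertices: (46.7287,37.4874) → (44.5717,45.5373) → (38.6788,51.4302) → (30.6289,53.5872) → (22.5790,51.4302) → (16.6861,45.5373) → (14.5291,37.4874) → (16.6861,29.4375) → (22.5790,23.5446) → (30.6289,21.3876) → (38.6788,23.5446) → (44.5717,29.4375) → (46.7287,37.4874). Closed: final G1 returns to the first vertex.

**Shape 3** — `<path>` quadratic bezier, stroke `#008000` → cut (S845, F1034). Control points (SVG): P0=(83.0384,43.9686), P1=(57.5305,29.1879), P2=(24.6717,14.7219); sampled at t=k/6. Machine vertices: (83.0384,18.2674) → (74.3316,23.1856) → (65.2164,28.0862) → (55.6928,32.9694) → (45.7608,37.8351) → (35.4204,42.6834) → (24.6717,47.5141). Open path.

**Shape 4** — `<path>` regular polygon, stroke `#008000` → cut (S845, F1034). Machine vertices: (42.4467,17.5718) → (40.4453,24.4564) → (44.5801,30.3136) → (51.7374,30.7328) → (56.5277,25.3983) → (55.3437,18.3272) → (49.0771,14.8440) → (42.4467,17.5718). Closed: final G1 returns to the first vertex.

**Shape 5** — `<path>` rectangle, stroke `#008000` → cut (S845, F1034). Machine vertices: (20.9714,40.9834) → (49.0738,40.9834) → (49.0738,34.5257) → (20.9714,34.5257) → (20.9714,40.9834). Closed: final G1 returns to the first vertex.

**Shape 6** — `<path>` open polyline, stroke `#008000` → cut (S845, F1034). Machine vertices: (47.4043,22.4170) → (37.3789,27.6591) → (45.5605,50.5170) → (5.0969,31.9537) → (59.9581,33.0783). Open path.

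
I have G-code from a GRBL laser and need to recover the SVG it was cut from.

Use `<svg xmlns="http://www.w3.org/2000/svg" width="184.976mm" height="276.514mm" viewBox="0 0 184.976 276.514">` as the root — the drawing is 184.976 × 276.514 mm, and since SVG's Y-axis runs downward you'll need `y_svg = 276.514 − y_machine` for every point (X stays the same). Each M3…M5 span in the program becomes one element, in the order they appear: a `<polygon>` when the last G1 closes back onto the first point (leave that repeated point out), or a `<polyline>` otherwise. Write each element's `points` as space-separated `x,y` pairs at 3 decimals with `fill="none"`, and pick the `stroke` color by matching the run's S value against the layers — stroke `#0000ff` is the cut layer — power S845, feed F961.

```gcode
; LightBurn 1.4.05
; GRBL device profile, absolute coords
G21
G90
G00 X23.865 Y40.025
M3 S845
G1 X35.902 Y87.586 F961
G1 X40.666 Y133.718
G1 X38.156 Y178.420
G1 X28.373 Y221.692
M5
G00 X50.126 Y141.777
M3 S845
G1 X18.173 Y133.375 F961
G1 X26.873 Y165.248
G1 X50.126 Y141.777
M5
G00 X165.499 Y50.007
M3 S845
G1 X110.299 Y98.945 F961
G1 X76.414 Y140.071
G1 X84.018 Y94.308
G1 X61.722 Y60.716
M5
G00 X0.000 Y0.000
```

<svg xmlns="http://www.w3.org/2000/svg" width="184.976mm" height="276.514mm" viewBox="0 0 184.976 276.514">
  <polyline points="23.865,236.489 35.902,188.928 40.666,142.796 38.156,98.094 28.373,54.822" fill="none" stroke="#0000ff"/>
  <polygon points="50.126,134.737 18.173,143.139 26.873,111.266" fill="none" stroke="#0000ff"/>
  <polyline points="165.499,226.507 110.299,177.569 76.414,136.443 84.018,182.206 61.722,215.798" fill="none" stroke="#0000ff"/>
</svg>

Machine Y-up, SVG Y-down with viewBox height 276.514, so y_svg = 276.514 − y_machine; X carries over. Every run uses S845, so all elements get stroke `#0000ff` (cut).

Run 1: The run is open, so emit a `<polyline>` with points (Y-flipped): 23.865,236.489 35.902,188.928 40.666,142.796 38.156,98.094 28.373,54.822.

Run 2: The run returns to its start, so emit a `<polygon>` with points (Y-flipped): 50.126,134.737 18.173,143.139 26.873,111.266.

Run 3: The run is open, so emit a `<polyline>` with points (Y-flipped): 165.499,226.507 110.299,177.569 76.414,136.443 84.018,182.206 61.722,215.798.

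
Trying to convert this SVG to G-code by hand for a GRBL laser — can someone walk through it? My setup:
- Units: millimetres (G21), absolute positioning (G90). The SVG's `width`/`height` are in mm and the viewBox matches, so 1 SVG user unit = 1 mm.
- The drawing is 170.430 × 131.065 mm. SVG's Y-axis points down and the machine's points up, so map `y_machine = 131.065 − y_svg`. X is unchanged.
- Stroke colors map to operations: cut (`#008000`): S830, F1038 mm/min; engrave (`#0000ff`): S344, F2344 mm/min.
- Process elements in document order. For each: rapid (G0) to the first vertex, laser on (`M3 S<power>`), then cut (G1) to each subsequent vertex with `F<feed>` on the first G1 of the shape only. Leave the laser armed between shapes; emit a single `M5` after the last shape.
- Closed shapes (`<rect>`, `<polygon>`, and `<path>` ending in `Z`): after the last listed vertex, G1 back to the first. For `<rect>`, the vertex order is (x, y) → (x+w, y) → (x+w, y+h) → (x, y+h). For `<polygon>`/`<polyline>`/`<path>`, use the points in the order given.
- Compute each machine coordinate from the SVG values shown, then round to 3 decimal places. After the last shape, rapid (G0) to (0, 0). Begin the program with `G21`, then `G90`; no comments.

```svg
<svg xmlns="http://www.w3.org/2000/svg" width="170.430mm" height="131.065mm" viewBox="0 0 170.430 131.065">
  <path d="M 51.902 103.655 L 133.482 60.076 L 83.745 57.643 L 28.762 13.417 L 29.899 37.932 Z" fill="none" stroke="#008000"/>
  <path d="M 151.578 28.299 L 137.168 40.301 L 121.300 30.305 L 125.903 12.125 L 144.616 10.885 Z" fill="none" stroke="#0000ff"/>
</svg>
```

G21
G90
G0 X51.902 Y27.410
M3 S830
G1 X133.482 Y70.989 F1038
G1 X83.745 Y73.422
G1 X28.762 Y117.648
G1 X29.899 Y93.133
G1 X51.902 Y27.410
G0 X151.578 Y102.766
M3 S344
G1 X137.168 Y90.764 F2344
G1 X121.300 Y100.760
G1 X125.903 Y118.940
G1 X144.616 Y120.180
G1 X151.578 Y102.766
M5
G0 X0.000 Y0.000

viewBox `0 0 170.430 131.065` with mm width/height → 1 unit = 1 mm. Flip: y_m = 131.065 − y_svg.

**Shape 1** — `<path>` closed polygon, stroke `#008000` → cut (S830, F1038). Machine vertices: (51.902,27.410) → (133.482,70.989) → (83.745,73.422) → (28.762,117.648) → (29.899,93.133) → (51.902,27.410). Closed: final G1 returns to the first vertex.

**Shape 2** — `<path>` regular polygon, stroke `#0000ff` → engrave (S344, F2344). Machine vertices: (151.578,102.766) → (137.168,90.764) → (121.300,100.760) → (125.903,118.940) → (144.616,120.180) → (151.578,102.766). Closed: final G1 returns to the first vertex.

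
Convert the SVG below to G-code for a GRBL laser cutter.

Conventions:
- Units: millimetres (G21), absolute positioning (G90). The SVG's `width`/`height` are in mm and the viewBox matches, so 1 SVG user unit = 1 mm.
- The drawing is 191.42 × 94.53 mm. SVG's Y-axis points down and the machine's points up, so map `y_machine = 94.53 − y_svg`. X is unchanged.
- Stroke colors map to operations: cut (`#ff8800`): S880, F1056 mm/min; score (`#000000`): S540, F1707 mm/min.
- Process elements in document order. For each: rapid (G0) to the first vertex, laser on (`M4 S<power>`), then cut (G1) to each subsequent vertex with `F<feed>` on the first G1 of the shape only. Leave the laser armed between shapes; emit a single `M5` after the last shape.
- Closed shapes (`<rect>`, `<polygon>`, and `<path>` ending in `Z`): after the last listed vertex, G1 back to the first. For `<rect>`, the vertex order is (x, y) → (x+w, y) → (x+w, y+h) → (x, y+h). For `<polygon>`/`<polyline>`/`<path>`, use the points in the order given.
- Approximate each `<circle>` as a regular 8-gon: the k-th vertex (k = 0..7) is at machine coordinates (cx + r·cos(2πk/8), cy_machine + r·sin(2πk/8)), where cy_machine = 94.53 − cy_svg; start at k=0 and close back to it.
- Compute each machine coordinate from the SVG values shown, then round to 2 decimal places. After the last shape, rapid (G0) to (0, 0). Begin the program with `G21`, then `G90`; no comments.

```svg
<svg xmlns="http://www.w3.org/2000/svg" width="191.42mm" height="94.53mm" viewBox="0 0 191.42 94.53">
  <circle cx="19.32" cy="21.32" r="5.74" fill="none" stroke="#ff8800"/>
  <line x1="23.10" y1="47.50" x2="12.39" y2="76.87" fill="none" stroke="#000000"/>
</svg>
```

G21
G90
G0 X25.06 Y73.21
M4 S880
G1 X23.38 Y77.27 F1056
G1 X19.32 Y78.95
G1 X15.26 Y77.27
G1 X13.58 Y73.21
G1 X15.26 Y69.15
G1 X19.32 Y67.47
G1 X23.38 Y69.15
G1 X25.06 Y73.21
G0 X23.10 Y47.03
M4 S540
G1 X12.39 Y17.66 F1707
M5
G0 X0.00 Y0.00

Since the viewBox matches the mm dimensions, user units are millimetres directly. The only transform is the Y-flip y_m = 94.53 − y_svg.

Shape 1 is a circle drawn with `<circle>`. Its stroke #ff8800 means cut at S880, F1056. After flipping Y the toolpath is (25.06,73.21) → (23.38,77.27) → (19.32,78.95) → (15.26,77.27) → (13.58,73.21) → (15.26,69.15) → (19.32,67.47) → (23.38,69.15) → (25.06,73.21), returning to the start.

Shape 2 is a line segment drawn with `<line>`. Its stroke #000000 means score at S540, F1707. After flipping Y the toolpath is (23.10,47.03) → (12.39,17.66).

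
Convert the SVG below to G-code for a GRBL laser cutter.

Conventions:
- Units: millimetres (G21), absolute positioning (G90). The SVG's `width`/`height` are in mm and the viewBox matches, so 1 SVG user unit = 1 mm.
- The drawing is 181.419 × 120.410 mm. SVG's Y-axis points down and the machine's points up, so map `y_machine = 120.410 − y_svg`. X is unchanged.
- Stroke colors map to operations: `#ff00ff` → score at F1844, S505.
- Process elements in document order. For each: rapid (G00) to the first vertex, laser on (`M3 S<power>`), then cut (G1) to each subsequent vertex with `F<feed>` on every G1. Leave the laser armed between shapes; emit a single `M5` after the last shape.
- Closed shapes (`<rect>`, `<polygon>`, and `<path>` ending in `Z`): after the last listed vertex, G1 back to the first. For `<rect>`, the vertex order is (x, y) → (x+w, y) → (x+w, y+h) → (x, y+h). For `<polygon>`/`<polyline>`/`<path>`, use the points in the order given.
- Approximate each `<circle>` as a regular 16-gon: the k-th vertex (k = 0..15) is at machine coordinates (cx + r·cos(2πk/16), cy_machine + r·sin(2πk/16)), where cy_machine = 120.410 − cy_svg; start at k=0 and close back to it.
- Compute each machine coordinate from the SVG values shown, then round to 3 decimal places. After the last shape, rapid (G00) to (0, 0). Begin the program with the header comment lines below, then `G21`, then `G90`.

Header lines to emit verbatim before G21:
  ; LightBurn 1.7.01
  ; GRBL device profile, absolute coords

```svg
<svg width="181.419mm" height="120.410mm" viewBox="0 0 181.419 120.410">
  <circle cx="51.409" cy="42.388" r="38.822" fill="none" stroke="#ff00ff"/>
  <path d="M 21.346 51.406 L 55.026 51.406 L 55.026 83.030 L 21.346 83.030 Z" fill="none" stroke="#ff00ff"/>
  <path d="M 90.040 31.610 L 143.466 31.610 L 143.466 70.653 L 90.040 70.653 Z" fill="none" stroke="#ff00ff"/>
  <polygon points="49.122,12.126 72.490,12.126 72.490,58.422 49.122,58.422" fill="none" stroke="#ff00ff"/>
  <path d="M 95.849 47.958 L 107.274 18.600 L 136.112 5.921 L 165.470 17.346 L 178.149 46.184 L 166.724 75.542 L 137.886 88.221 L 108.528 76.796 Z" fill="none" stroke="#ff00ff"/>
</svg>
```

; LightBurn 1.7.01
; GRBL device profile, absolute coords
G21
G90
G00 X90.231 Y78.022
M3 S505
G1 X87.276 Y92.879 F1844
G1 X78.860 Y105.473 F1844
G1 X66.266 Y113.889 F1844
G1 X51.409 Y116.844 F1844
G1 X36.552 Y113.889 F1844
G1 X23.958 Y105.473 F1844
G1 X15.542 Y92.879 F1844
G1 X12.587 Y78.022 F1844
G1 X15.542 Y63.165 F1844
G1 X23.958 Y50.571 F1844
G1 X36.552 Y42.155 F1844
G1 X51.409 Y39.200 F1844
G1 X66.266 Y42.155 F1844
G1 X78.860 Y50.571 F1844
G1 X87.276 Y63.165 F1844
G1 X90.231 Y78.022 F1844
G00 X21.346 Y69.004
M3 S505
G1 X55.026 Y69.004 F1844
G1 X55.026 Y37.380 F1844
G1 X21.346 Y37.380 F1844
G1 X21.346 Y69.004 F1844
G00 X90.040 Y88.800
M3 S505
G1 X143.466 Y88.800 F1844
G1 X143.466 Y49.757 F1844
G1 X90.040 Y49.757 F1844
G1 X90.040 Y88.800 F1844
G00 X49.122 Y108.284
M3 S505
G1 X72.490 Y108.284 F1844
G1 X72.490 Y61.988 F1844
G1 X49.122 Y61.988 F1844
G1 X49.122 Y108.284 F1844
G00 X95.849 Y72.452
M3 S505
G1 X107.274 Y101.810 F1844
G1 X136.112 Y114.489 F1844
G1 X165.470 Y103.064 F1844
G1 X178.149 Y74.226 F1844
G1 X166.724 Y44.868 F1844
G1 X137.886 Y32.189 F1844
G1 X108.528 Y43.614 F1844
G1 X95.849 Y72.452 F1844
M5
G00 X0.000 Y0.000

viewBox `0 0 181.419 120.410` with mm width/height → 1 unit = 1 mm. Flip: y_m = 120.410 − y_svg.

**Shape 1** — `<circle>` circle, stroke `#ff00ff` → score (S505, F1844). Machine vertices: (90.231,78.022) → (87.276,92.879) → (78.860,105.473) → (66.266,113.889) → (51.409,116.844) → (36.552,113.889) → (23.958,105.473) → (15.542,92.879) → (12.587,78.022) → (15.542,63.165) → (23.958,50.571) → (36.552,42.155) → (51.409,39.200) → (66.266,42.155) → (78.860,50.571) → (87.276,63.165) → (90.231,78.022). Closed: final G1 returns to the first vertex.

**Shape 2** — `<path>` rectangle, stroke `#ff00ff` → score (S505, F1844). Machine vertices: (21.346,69.004) → (55.026,69.004) → (55.026,37.380) → (21.346,37.380) → (21.346,69.004). Closed: final G1 returns to the first vertex.

**Shape 3** — `<path>` rectangle, stroke `#ff00ff` → score (S505, F1844). Machine vertices: (90.040,88.800) → (143.466,88.800) → (143.466,49.757) → (90.040,49.757) → (90.040,88.800). Closed: final G1 returns to the first vertex.

**Shape 4** — `<polygon>` rectangle, stroke `#ff00ff` → score (S505, F1844). Machine vertices: (49.122,108.284) → (72.490,108.284) → (72.490,61.988) → (49.122,61.988) → (49.122,108.284). Closed: final G1 returns to the first vertex.

**Shape 5** — `<path>` regular polygon, stroke `#ff00ff` → score (S505, F1844). Machine vertices: (95.849,72.452) → (107.274,101.810) → (136.112,114.489) → (165.470,103.064) → (178.149,74.226) → (166.724,44.868) → (137.886,32.189) → (108.528,43.614) → (95.849,72.452). Closed: final G1 returns to the first vertex.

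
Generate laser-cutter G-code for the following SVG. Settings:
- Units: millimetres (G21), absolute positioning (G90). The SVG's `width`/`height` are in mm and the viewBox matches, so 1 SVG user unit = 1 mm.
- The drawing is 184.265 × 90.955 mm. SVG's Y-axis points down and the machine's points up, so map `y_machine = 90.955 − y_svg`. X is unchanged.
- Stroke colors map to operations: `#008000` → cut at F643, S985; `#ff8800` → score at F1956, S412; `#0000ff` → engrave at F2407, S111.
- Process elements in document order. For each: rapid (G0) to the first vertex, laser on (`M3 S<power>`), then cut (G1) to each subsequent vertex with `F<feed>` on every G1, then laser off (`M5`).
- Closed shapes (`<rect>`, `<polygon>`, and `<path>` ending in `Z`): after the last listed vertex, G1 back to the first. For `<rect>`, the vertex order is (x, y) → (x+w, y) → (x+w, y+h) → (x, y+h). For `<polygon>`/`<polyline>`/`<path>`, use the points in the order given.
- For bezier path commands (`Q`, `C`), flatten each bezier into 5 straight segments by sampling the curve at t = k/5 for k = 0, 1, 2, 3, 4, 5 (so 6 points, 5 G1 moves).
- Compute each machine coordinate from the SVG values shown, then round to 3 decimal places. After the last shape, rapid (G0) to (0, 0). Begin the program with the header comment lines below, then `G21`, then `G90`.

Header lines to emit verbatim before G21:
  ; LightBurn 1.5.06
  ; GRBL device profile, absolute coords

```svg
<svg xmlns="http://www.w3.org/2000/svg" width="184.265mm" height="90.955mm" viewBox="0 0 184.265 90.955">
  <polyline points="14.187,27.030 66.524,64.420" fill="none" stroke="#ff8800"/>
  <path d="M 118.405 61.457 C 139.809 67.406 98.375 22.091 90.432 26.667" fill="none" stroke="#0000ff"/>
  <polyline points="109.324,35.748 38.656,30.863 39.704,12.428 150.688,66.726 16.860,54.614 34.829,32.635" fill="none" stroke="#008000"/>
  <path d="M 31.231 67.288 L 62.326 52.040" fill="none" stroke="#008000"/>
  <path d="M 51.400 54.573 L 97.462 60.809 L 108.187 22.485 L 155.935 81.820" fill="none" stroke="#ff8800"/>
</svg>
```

Since the viewBox matches the mm dimensions, user units are millimetres directly. The only transform is the Y-flip y_m = 90.955 − y_svg.

Shape 1 is a line segment drawn with `<polyline>`. Its stroke #ff8800 means score at S412, F1956. After flipping Y the toolpath is (14.187,63.925) → (66.524,26.535).

Shape 2 is a cubic bezier drawn with `<path>`. Its stroke #0000ff means engrave at S111, F2407. After flipping Y the toolpath is (118.405,29.498) → (124.477,31.271) → (120.093,40.492) → (109.874,52.305) → (98.446,61.856) → (90.432,64.288).

Shape 3 is a open polyline drawn with `<polyline>`. Its stroke #008000 means cut at S985, F643. After flipping Y the toolpath is (109.324,55.207) → (38.656,60.092) → (39.704,78.527) → (150.688,24.229) → (16.860,36.341) → (34.829,58.320).

Shape 4 is a line segment drawn with `<path>`. Its stroke #008000 means cut at S985, F643. After flipping Y the toolpath is (31.231,23.667) → (62.326,38.915).

Shape 5 is a open polyline drawn with `<path>`. Its stroke #ff8800 means score at S412, F1956. After flipping Y the toolpath is (51.400,36.382) → (97.462,30.146) → (108.187,68.470) → (155.935,9.135).

; LightBurn 1.5.06
; GRBL device profile, absolute coords
G21
G90
G0 X14.187 Y63.925
M3 S412
G1 X66.524 Y26.535 F1956
M5
G0 X118.405 Y29.498
M3 S111
G1 X124.477 Y31.271 F2407
G1 X120.093 Y40.492 F2407
G1 X109.874 Y52.305 F2407
G1 X98.446 Y61.856 F2407
G1 X90.432 Y64.288 F2407
M5
G0 X109.324 Y55.207
M3 S985
G1 X38.656 Y60.092 F643
G1 X39.704 Y78.527 F643
G1 X150.688 Y24.229 F643
G1 X16.860 Y36.341 F643
G1 X34.829 Y58.320 F643
M5
G0 X31.231 Y23.667
M3 S985
G1 X62.326 Y38.915 F643
M5
G0 X51.400 Y36.382
M3 S412
G1 X97.462 Y30.146 F1956
G1 X108.187 Y68.470 F1956
G1 X155.935 Y9.135 F1956
M5
G0 X0.000 Y0.000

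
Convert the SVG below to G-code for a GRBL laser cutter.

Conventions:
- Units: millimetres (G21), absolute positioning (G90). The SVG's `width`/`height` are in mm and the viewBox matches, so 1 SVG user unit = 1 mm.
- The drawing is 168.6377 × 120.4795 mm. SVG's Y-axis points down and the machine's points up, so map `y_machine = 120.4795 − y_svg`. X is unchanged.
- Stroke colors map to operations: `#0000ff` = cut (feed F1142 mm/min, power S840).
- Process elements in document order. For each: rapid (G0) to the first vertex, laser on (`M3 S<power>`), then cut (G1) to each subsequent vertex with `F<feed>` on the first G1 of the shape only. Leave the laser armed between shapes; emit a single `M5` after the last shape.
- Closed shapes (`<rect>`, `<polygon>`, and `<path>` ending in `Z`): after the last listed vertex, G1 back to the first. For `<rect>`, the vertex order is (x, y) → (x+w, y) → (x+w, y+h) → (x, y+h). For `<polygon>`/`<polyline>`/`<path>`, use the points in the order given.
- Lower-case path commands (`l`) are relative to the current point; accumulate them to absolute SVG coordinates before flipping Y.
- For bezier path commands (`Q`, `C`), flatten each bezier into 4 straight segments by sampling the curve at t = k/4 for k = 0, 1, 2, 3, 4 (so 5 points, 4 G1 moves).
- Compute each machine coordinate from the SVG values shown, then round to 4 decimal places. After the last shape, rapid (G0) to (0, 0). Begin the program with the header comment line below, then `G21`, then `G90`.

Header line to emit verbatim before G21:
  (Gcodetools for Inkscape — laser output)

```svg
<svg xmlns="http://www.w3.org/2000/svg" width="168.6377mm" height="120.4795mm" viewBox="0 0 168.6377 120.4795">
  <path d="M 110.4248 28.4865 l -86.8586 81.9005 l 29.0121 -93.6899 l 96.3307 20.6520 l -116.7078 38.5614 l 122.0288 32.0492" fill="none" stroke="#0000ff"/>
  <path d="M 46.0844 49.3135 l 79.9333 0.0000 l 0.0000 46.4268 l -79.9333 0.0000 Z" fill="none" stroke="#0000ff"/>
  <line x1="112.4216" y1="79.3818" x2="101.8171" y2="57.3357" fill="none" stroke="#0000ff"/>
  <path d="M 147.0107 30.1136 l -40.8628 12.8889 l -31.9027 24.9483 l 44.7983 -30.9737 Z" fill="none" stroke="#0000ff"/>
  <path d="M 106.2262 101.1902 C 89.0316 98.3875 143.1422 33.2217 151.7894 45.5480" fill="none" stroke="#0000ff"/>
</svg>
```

(Gcodetools for Inkscape — laser output)
G21
G90
G0 X110.4248 Y91.9930
M3 S840
G1 X23.5662 Y10.0925 F1142
G1 X52.5783 Y103.7824
G1 X148.9090 Y83.1304
G1 X32.2012 Y44.5690
G1 X154.2300 Y12.5198
G0 X46.0844 Y71.1660
M3 S840
G1 X126.0177 Y71.1660 F1142
G1 X126.0177 Y24.7392
G1 X46.0844 Y24.7392
G1 X46.0844 Y71.1660
G0 X112.4216 Y41.0977
M3 S840
G1 X101.8171 Y63.1438 F1142
G0 X147.0107 Y90.3659
M3 S840
G1 X106.1479 Y77.4770 F1142
G1 X74.2452 Y52.5287
G1 X119.0435 Y83.5024
G1 X147.0107 Y90.3659
G0 X106.2262 Y19.2893
M3 S840
G1 X104.8755 Y30.8992 F1142
G1 X119.3171 Y52.7838
G1 X138.6041 Y71.8317
G1 X151.7894 Y74.9315
M5
G0 X0.0000 Y0.0000

Since the viewBox matches the mm dimensions, user units are millimetres directly. The only transform is the Y-flip y_m = 120.4795 − y_svg.

Shape 1 is a open polyline drawn with `<path>`. Its stroke #0000ff means cut at S840, F1142. After flipping Y the toolpath is (110.4248,91.9930) → (23.5662,10.0925) → (52.5783,103.7824) → (148.9090,83.1304) → (32.2012,44.5690) → (154.2300,12.5198).

Shape 2 is a rectangle drawn with `<path>`. Its stroke #0000ff means cut at S840, F1142. After flipping Y the toolpath is (46.0844,71.1660) → (126.0177,71.1660) → (126.0177,24.7392) → (46.0844,24.7392) → (46.0844,71.1660), returning to the start.

Shape 3 is a line segment drawn with `<line>`. Its stroke #0000ff means cut at S840, F1142. After flipping Y the toolpath is (112.4216,41.0977) → (101.8171,63.1438).

Shape 4 is a closed polygon drawn with `<path>`. Its stroke #0000ff means cut at S840, F1142. After flipping Y the toolpath is (147.0107,90.3659) → (106.1479,77.4770) → (74.2452,52.5287) → (119.0435,83.5024) → (147.0107,90.3659), returning to the start.

Shape 5 is a cubic bezier drawn with `<path>`. Its stroke #0000ff means cut at S840, F1142. After flipping Y the toolpath is (106.2262,19.2893) → (104.8755,30.8992) → (119.3171,52.7838) → (138.6041,71.8317) → (151.7894,74.9315).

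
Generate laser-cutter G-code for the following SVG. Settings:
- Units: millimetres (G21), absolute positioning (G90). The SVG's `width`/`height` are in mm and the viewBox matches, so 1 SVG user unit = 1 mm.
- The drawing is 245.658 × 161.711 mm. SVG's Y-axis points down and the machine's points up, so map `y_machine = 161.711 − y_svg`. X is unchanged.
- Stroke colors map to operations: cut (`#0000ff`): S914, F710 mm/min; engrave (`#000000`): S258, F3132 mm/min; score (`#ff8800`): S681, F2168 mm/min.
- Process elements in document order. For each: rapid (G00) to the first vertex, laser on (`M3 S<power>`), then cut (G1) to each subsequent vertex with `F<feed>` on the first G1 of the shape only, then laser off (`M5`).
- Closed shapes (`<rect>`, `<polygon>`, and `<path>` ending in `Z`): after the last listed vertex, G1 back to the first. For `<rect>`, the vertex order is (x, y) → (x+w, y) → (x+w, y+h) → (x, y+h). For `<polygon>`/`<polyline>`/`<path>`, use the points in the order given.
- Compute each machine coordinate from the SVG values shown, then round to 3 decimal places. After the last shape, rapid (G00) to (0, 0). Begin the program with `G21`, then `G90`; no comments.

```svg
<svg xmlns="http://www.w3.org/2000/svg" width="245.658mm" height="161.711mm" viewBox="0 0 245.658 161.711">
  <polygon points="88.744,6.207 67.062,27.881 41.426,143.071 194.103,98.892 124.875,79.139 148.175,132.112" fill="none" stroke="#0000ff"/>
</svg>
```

1 u = 1 mm; y_m = 161.711 − y.

[1] `<polygon>` closed polygon, #0000ff→cut S914 F710: (88.744,155.504) → (67.062,133.830) → (41.426,18.640) → (194.103,62.819) → (124.875,82.572) → (148.175,29.599) → (88.744,155.504) (closed)

G21
G90
G00 X88.744 Y155.504
M3 S914
G1 X67.062 Y133.830 F710
G1 X41.426 Y18.640
G1 X194.103 Y62.819
G1 X124.875 Y82.572
G1 X148.175 Y29.599
G1 X88.744 Y155.504
M5
G00 X0.000 Y0.000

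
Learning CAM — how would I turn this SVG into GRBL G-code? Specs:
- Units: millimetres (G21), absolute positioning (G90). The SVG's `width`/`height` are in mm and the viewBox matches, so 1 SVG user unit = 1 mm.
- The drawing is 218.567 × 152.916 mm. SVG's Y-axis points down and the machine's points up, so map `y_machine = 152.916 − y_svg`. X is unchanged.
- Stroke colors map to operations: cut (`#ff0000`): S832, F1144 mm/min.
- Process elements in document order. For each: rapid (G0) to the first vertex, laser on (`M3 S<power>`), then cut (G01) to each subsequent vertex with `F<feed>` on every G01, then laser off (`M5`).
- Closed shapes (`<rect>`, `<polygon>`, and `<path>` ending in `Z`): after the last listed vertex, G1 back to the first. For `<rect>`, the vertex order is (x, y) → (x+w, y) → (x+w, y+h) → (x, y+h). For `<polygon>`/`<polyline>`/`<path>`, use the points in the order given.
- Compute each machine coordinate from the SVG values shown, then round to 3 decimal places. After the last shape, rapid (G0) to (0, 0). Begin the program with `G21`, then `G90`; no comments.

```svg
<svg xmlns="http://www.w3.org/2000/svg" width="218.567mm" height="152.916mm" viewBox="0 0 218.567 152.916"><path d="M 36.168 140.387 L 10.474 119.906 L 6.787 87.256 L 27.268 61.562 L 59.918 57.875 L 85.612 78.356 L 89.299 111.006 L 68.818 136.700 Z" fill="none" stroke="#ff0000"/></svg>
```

1 u = 1 mm; y_m = 152.916 − y.

[1] `<path>` regular polygon, #ff0000→cut S832 F1144: (36.168,12.529) → (10.474,33.010) → (6.787,65.660) → (27.268,91.354) → (59.918,95.041) → (85.612,74.560) → (89.299,41.910) → (68.818,16.216) → (36.168,12.529) (closed)

G21
G90
G0 X36.168 Y12.529
M3 S832
G01 X10.474 Y33.010 F1144
G01 X6.787 Y65.660 F1144
G01 X27.268 Y91.354 F1144
G01 X59.918 Y95.041 F1144
G01 X85.612 Y74.560 F1144
G01 X89.299 Y41.910 F1144
G01 X68.818 Y16.216 F1144
G01 X36.168 Y12.529 F1144
M5
G0 X0.000 Y0.000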